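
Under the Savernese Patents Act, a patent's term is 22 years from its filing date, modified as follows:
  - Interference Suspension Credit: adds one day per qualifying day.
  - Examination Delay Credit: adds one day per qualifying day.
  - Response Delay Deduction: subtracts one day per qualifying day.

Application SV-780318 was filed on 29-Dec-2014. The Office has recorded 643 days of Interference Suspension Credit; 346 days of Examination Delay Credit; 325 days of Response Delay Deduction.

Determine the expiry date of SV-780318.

October 24, 2038

Base term: filing date + 22 years → 29 December 2036.
Interference Suspension Credit: +643 days → 3 October 2038.
Examination Delay Credit: +346 days → 14 September 2039.
Response Delay Deduction: −325 days → 24 October 2038.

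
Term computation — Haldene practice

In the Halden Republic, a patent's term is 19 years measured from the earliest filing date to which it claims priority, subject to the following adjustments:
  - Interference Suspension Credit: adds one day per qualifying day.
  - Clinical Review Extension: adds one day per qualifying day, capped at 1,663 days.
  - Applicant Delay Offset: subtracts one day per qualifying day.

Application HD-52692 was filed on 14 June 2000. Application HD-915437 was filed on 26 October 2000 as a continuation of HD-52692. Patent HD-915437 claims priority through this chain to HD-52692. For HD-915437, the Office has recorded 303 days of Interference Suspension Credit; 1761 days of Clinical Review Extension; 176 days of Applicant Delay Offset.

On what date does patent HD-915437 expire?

Earliest priority filing: 14 June 2000.
Base term: 14 June 2000 + 19 years → 14 June 2019.
Interference Suspension Credit: +303 days → 12 April 2020.
Clinical Review Extension: 1761 days claimed exceeds the 1663-day cap, so +1663 days → 31 October 2024.
Applicant Delay Offset: −176 days → 8 May 2024.

2024-05-08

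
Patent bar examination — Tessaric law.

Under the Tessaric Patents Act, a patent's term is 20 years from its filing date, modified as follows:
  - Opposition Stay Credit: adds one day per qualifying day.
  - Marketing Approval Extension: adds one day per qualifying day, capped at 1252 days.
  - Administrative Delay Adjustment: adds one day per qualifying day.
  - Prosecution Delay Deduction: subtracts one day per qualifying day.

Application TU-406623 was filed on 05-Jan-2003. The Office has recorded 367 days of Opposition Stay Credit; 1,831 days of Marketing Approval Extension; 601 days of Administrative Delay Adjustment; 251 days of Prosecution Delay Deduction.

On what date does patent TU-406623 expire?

Base term: filing date + 20 years → 5 January 2023.
Opposition Stay Credit: +367 days → 7 January 2024.
Marketing Approval Extension: 1831 days claimed exceeds the 1252-day cap, so +1252 days → 12 June 2027.
Administrative Delay Adjustment: +601 days → 2 February 2029.
Prosecution Delay Deduction: −251 days → 27 May 2028.

May 27, 2028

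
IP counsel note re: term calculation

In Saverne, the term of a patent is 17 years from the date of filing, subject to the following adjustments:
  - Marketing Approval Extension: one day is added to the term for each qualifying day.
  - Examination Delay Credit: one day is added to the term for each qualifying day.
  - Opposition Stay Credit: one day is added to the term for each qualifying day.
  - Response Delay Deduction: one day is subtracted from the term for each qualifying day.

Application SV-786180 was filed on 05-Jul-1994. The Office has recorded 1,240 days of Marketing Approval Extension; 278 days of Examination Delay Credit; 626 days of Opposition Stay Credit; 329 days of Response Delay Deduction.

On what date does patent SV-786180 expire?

Base term: filing date + 17 years → 5 July 2011.
Marketing Approval Extension: +1240 days → 26 November 2014.
Examination Delay Credit: +278 days → 31 August 2015.
Opposition Stay Credit: +626 days → 18 May 2017.
Response Delay Deduction: −329 days → 23 June 2016.

June 23, 2016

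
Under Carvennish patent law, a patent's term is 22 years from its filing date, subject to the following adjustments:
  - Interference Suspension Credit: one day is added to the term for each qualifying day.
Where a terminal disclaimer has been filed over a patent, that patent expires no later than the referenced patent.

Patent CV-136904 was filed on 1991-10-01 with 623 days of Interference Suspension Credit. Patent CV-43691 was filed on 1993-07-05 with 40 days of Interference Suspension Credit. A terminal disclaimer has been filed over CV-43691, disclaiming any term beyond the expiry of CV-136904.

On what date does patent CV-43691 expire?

Natural term of CV-43691:
  Base: filing + 22 years → 5 July 2015.
  Interference Suspension Credit: +40 days → 14 August 2015.
Expiry of referenced patent CV-136904:
  Base: filing + 22 years → 1 October 2013.
  Interference Suspension Credit: +623 days → 16 June 2015.
Terminal disclaimer: CV-43691 expires on the earlier of 14 August 2015 and 16 June 2015.

June 16, 2015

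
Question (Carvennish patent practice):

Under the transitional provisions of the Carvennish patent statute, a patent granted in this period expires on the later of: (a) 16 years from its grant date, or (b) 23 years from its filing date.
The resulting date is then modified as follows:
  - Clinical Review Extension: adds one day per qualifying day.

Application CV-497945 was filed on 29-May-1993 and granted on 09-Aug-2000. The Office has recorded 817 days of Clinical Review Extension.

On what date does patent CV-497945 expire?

(a) grant + 16 years → 9 August 2016.
(b) filing + 23 years → 29 May 2016.
Later of the two: 9 August 2016.
Clinical Review Extension: +817 days → 4 November 2018.

2018-11-04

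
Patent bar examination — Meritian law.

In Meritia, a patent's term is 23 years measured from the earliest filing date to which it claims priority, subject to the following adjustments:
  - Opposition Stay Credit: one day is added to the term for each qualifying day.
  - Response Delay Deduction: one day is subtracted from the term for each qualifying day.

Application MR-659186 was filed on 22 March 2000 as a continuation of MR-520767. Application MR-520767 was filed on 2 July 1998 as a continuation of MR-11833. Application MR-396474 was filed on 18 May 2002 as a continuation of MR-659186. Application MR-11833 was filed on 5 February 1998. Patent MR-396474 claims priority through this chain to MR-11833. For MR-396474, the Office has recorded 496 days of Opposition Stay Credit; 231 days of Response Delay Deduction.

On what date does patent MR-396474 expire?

Earliest priority filing: 5 February 1998.
Base term: 5 February 1998 + 23 years → 5 February 2021.
Opposition Stay Credit: +496 days → 16 June 2022.
Response Delay Deduction: −231 days → 28 October 2021.

October 28, 2021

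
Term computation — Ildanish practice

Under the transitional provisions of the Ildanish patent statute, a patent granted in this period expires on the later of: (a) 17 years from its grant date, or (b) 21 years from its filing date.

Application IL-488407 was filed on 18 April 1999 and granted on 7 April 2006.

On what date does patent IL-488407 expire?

April 7, 2023

(a) grant + 17 years → 7 April 2023.
(b) filing + 21 years → 18 April 2020.
Later of the two: 7 April 2023.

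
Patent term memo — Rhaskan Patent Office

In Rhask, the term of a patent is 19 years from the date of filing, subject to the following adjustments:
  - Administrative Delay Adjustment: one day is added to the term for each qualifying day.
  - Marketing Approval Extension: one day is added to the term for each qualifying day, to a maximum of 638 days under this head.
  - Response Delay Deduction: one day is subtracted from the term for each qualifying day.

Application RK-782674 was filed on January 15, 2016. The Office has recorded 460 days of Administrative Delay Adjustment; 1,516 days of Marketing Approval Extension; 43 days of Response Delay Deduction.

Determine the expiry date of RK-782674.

Base term: filing date + 19 years → 15 January 2035.
Administrative Delay Adjustment: +460 days → 19 April 2036.
Marketing Approval Extension: 1516 days claimed exceeds the 638-day cap, so +638 days → 17 January 2038.
Response Delay Deduction: −43 days → 5 December 2037.

December 5, 2037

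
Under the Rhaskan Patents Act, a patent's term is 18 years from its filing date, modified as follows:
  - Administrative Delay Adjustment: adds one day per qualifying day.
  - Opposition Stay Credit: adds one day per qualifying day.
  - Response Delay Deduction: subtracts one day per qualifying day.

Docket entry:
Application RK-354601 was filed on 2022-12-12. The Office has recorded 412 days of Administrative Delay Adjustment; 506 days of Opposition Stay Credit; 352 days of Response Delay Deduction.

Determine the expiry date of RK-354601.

July 1, 2042

Base term: filing date + 18 years → 12 December 2040.
Administrative Delay Adjustment: +412 days → 28 January 2042.
Opposition Stay Credit: +506 days → 18 June 2043.
Response Delay Deduction: −352 days → 1 July 2042.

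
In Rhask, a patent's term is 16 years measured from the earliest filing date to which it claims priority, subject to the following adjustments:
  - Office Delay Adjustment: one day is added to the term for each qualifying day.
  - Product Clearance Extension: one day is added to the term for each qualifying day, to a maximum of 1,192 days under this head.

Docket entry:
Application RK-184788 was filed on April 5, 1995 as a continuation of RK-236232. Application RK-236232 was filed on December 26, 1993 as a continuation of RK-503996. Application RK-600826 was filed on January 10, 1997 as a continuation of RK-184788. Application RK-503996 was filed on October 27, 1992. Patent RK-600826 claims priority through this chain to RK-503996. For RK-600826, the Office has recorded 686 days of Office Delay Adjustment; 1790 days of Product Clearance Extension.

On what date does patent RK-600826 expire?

Earliest priority filing: 27 October 1992.
Base term: 27 October 1992 + 16 years → 27 October 2008.
Office Delay Adjustment: +686 days → 13 September 2010.
Product Clearance Extension: 1790 days claimed exceeds the 1192-day cap, so +1192 days → 18 December 2013.

December 18, 2013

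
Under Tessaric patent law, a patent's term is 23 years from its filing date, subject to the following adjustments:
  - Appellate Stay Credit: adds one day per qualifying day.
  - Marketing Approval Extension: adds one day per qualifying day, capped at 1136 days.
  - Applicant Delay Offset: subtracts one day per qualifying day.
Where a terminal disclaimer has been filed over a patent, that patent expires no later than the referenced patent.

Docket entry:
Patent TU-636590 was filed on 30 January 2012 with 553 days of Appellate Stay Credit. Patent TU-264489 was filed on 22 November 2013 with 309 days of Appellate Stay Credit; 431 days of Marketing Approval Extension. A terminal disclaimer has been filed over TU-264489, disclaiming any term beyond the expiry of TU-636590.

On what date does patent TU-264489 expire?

Natural term of TU-264489:
  Base: filing + 23 years → 22 November 2036.
  Appellate Stay Credit: +309 days → 27 September 2037.
  Marketing Approval Extension: 431 days (within the 1136-day cap) → +431 days → 2 December 2038.
Expiry of referenced patent TU-636590:
  Base: filing + 23 years → 30 January 2035.
  Appellate Stay Credit: +553 days → 5 August 2036.
Terminal disclaimer: TU-264489 expires on the earlier of 2 December 2038 and 5 August 2036.

2036-08-05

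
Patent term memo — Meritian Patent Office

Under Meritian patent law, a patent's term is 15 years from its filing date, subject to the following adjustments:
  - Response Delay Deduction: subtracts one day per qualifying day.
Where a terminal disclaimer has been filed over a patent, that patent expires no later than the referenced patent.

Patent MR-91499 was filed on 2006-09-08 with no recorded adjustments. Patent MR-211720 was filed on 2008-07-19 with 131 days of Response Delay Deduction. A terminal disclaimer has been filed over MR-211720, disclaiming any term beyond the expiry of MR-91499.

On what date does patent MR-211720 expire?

Natural term of MR-211720:
  Base: filing + 15 years → 19 July 2023.
  Response Delay Deduction: −131 days → 10 March 2023.
Expiry of referenced patent MR-91499:
  Base: filing + 15 years → 8 September 2021.
Terminal disclaimer: MR-211720 expires on the earlier of 10 March 2023 and 8 September 2021.

2021-09-08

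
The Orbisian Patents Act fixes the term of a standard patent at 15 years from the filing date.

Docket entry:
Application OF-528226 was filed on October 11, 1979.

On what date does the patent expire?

Filing date + 15 years → 11 October 1994.

October 11, 1994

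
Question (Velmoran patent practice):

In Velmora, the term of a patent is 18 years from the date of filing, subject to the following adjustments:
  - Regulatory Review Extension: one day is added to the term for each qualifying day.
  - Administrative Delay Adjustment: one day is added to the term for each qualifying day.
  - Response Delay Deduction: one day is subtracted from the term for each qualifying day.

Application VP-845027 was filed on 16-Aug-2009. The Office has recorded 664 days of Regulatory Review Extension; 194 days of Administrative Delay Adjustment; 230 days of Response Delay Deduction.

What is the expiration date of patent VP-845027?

2029-05-05

Base term: filing date + 18 years → 16 August 2027.
Regulatory Review Extension: +664 days → 10 June 2029.
Administrative Delay Adjustment: +194 days → 21 December 2029.
Response Delay Deduction: −230 days → 5 May 2029.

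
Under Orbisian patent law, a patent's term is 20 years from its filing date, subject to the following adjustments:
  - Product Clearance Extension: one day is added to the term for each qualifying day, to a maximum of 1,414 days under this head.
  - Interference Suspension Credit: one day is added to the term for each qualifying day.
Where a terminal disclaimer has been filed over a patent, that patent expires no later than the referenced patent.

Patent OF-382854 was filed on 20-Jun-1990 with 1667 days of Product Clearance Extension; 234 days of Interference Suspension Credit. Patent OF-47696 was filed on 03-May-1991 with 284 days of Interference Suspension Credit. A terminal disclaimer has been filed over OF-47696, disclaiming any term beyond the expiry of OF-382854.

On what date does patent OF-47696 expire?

February 11, 2012

Natural term of OF-47696:
  Base: filing + 20 years → 3 May 2011.
  Interference Suspension Credit: +284 days → 11 February 2012.
Expiry of referenced patent OF-382854:
  Base: filing + 20 years → 20 June 2010.
  Product Clearance Extension: 1667 days claimed exceeds the 1414-day cap, so +1414 days → 4 May 2014.
  Interference Suspension Credit: +234 days → 24 December 2014.
Terminal disclaimer: OF-47696 expires on the earlier of 11 February 2012 and 24 December 2014.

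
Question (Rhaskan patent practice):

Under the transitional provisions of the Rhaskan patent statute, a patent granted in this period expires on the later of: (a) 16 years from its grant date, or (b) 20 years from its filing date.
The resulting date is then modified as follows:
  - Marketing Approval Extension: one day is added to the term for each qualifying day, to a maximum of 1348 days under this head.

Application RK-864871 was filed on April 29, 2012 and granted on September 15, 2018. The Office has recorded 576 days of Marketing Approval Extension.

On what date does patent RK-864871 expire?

(a) grant + 16 years → 15 September 2034.
(b) filing + 20 years → 29 April 2032.
Later of the two: 15 September 2034.
Marketing Approval Extension: 576 days (within the 1348-day cap) → +576 days → 13 April 2036.

April 13, 2036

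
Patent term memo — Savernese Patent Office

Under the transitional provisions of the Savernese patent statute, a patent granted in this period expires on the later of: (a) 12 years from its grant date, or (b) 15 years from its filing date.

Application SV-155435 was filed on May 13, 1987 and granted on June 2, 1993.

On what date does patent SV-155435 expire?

June 2, 2005

(a) grant + 12 years → 2 June 2005.
(b) filing + 15 years → 13 May 2002.
Later of the two: 2 June 2005.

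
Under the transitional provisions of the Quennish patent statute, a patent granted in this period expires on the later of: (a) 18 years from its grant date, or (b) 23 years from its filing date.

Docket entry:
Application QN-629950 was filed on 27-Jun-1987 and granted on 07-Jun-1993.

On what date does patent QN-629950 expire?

(a) grant + 18 years → 7 June 2011.
(b) filing + 23 years → 27 June 2010.
Later of the two: 7 June 2011.

2011-06-07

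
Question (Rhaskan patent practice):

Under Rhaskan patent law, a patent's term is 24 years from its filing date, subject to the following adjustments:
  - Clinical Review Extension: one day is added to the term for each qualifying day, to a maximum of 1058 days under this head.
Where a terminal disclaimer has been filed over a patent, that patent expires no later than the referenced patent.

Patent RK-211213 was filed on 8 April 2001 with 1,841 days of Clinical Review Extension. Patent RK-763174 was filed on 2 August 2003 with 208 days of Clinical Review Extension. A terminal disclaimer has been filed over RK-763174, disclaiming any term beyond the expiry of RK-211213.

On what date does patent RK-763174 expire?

Natural term of RK-763174:
  Base: filing + 24 years → 2 August 2027.
  Clinical Review Extension: 208 days (within the 1058-day cap) → +208 days → 26 February 2028.
Expiry of referenced patent RK-211213:
  Base: filing + 24 years → 8 April 2025.
  Clinical Review Extension: 1841 days claimed exceeds the 1058-day cap, so +1058 days → 1 March 2028.
Terminal disclaimer: RK-763174 expires on the earlier of 26 February 2028 and 1 March 2028.

2028-02-26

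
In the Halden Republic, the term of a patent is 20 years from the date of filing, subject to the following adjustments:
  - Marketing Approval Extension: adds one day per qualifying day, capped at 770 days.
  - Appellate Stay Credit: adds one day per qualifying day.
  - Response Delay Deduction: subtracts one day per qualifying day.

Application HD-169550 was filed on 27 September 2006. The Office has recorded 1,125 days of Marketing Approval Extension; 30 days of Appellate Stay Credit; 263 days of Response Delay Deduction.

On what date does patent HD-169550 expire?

Base term: filing date + 20 years → 27 September 2026.
Marketing Approval Extension: 1125 days claimed exceeds the 770-day cap, so +770 days → 5 November 2028.
Appellate Stay Credit: +30 days → 5 December 2028.
Response Delay Deduction: −263 days → 17 March 2028.

2028-03-17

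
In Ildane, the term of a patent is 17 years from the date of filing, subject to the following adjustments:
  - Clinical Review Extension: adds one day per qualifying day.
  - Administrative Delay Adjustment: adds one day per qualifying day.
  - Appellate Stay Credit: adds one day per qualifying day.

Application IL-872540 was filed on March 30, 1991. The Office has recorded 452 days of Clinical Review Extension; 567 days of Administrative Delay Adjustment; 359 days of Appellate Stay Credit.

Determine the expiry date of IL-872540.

Base term: filing date + 17 years → 30 March 2008.
Clinical Review Extension: +452 days → 25 June 2009.
Administrative Delay Adjustment: +567 days → 13 January 2011.
Appellate Stay Credit: +359 days → 7 January 2012.

January 7, 2012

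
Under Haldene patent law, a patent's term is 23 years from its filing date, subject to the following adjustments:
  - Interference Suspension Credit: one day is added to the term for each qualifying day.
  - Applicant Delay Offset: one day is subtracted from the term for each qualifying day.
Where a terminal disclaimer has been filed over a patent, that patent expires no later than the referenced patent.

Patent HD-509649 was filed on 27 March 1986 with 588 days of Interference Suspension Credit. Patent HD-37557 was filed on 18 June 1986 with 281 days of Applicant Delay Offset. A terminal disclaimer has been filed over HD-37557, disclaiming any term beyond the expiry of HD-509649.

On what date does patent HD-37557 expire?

Natural term of HD-37557:
  Base: filing + 23 years → 18 June 2009.
  Applicant Delay Offset: −281 days → 10 September 2008.
Expiry of referenced patent HD-509649:
  Base: filing + 23 years → 27 March 2009.
  Interference Suspension Credit: +588 days → 5 November 2010.
Terminal disclaimer: HD-37557 expires on the earlier of 10 September 2008 and 5 November 2010.

September 10, 2008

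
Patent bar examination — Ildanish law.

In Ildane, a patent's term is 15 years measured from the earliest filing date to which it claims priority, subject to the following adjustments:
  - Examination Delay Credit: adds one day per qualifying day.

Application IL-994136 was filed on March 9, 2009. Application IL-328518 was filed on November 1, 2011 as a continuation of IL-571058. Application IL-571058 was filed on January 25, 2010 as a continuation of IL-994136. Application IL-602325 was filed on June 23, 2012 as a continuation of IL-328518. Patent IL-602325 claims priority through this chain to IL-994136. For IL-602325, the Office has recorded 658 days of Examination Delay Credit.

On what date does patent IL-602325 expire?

2025-12-27

Earliest priority filing: 9 March 2009.
Base term: 9 March 2009 + 15 years → 9 March 2024.
Examination Delay Credit: +658 days → 27 December 2025.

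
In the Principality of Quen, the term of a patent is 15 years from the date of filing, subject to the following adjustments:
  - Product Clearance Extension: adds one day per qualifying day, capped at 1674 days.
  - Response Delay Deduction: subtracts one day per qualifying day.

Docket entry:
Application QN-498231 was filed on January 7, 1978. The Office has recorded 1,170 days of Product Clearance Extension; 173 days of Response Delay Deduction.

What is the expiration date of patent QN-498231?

Base term: filing date + 15 years → 7 January 1993.
Product Clearance Extension: 1170 days (within the 1674-day cap) → +1170 days → 22 March 1996.
Response Delay Deduction: −173 days → 1 October 1995.

October 1, 1995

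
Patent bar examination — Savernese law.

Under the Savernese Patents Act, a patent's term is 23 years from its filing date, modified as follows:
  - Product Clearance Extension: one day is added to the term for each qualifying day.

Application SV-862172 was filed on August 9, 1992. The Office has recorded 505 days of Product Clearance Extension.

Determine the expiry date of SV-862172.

Base term: filing date + 23 years → 9 August 2015.
Product Clearance Extension: +505 days → 26 December 2016.

2016-12-26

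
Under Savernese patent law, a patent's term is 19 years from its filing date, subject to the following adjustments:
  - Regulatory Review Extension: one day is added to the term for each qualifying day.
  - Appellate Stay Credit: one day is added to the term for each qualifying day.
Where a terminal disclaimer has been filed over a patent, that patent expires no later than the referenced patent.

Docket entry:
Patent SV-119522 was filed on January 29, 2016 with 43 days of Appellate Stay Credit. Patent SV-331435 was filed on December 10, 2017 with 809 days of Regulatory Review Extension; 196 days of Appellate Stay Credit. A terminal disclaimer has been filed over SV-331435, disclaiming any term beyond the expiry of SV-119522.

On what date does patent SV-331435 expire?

Natural term of SV-331435:
  Base: filing + 19 years → 10 December 2036.
  Regulatory Review Extension: +809 days → 27 February 2039.
  Appellate Stay Credit: +196 days → 11 September 2039.
Expiry of referenced patent SV-119522:
  Base: filing + 19 years → 29 January 2035.
  Appellate Stay Credit: +43 days → 13 March 2035.
Terminal disclaimer: SV-331435 expires on the earlier of 11 September 2039 and 13 March 2035.

March 13, 2035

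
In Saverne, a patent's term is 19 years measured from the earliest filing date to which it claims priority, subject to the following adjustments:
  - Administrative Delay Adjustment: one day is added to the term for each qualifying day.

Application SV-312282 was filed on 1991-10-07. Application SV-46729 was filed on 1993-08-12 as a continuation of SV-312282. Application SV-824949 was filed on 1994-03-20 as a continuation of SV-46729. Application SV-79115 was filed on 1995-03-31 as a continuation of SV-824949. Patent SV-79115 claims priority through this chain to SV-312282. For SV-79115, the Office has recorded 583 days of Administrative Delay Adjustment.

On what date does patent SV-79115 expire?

Earliest priority filing: 7 October 1991.
Base term: 7 October 1991 + 19 years → 7 October 2010.
Administrative Delay Adjustment: +583 days → 12 May 2012.

May 12, 2012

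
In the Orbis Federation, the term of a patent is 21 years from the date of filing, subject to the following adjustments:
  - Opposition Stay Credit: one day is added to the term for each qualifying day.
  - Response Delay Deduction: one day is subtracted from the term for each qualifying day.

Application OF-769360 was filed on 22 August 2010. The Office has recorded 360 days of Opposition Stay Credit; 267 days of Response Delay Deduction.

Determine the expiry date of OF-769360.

November 23, 2031

Base term: filing date + 21 years → 22 August 2031.
Opposition Stay Credit: +360 days → 16 August 2032.
Response Delay Deduction: −267 days → 23 November 2031.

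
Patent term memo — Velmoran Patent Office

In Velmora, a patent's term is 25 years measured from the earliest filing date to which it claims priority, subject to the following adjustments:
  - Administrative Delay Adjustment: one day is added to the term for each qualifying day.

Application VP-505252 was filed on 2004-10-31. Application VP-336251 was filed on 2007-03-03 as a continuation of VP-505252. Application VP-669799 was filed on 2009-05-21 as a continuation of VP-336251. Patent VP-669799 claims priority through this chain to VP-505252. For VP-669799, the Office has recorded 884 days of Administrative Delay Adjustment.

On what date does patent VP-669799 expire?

April 2, 2032

Earliest priority filing: 31 October 2004.
Base term: 31 October 2004 + 25 years → 31 October 2029.
Administrative Delay Adjustment: +884 days → 2 April 2032.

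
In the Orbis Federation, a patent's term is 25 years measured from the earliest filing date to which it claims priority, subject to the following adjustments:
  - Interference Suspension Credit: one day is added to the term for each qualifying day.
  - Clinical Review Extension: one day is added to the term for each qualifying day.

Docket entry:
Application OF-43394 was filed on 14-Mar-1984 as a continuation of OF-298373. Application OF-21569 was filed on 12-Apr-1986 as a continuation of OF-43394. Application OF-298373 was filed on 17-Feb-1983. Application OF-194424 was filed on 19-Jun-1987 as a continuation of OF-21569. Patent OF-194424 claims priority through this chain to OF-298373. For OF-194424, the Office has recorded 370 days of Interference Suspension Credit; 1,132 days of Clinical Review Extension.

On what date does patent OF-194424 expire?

2012-03-29

Earliest priority filing: 17 February 1983.
Base term: 17 February 1983 + 25 years → 17 February 2008.
Interference Suspension Credit: +370 days → 21 February 2009.
Clinical Review Extension: +1132 days → 29 March 2012.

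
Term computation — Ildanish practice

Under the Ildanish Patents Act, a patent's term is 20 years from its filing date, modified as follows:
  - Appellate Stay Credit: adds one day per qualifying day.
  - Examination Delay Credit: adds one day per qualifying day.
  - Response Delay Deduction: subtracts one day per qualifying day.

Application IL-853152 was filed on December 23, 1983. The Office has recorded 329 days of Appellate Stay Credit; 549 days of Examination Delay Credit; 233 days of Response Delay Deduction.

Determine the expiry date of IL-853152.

2005-09-28

Base term: filing date + 20 years → 23 December 2003.
Appellate Stay Credit: +329 days → 16 November 2004.
Examination Delay Credit: +549 days → 19 May 2006.
Response Delay Deduction: −233 days → 28 September 2005.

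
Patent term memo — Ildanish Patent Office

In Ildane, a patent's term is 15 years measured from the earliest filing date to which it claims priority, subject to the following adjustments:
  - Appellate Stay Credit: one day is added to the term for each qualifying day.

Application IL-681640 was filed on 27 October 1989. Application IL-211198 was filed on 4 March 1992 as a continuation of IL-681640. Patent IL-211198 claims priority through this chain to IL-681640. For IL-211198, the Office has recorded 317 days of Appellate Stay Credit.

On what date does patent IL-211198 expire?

September 9, 2005

Earliest priority filing: 27 October 1989.
Base term: 27 October 1989 + 15 years → 27 October 2004.
Appellate Stay Credit: +317 days → 9 September 2005.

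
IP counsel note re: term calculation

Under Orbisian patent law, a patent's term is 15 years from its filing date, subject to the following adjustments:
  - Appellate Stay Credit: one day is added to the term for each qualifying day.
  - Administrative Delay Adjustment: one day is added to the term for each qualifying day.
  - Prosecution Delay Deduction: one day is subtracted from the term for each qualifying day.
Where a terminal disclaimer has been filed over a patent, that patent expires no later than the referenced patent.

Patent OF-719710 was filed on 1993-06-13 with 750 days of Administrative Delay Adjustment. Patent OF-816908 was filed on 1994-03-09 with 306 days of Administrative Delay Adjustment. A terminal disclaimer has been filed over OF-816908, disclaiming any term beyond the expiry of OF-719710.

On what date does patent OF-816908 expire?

January 9, 2010

Natural term of OF-816908:
  Base: filing + 15 years → 9 March 2009.
  Administrative Delay Adjustment: +306 days → 9 January 2010.
Expiry of referenced patent OF-719710:
  Base: filing + 15 years → 13 June 2008.
  Administrative Delay Adjustment: +750 days → 3 July 2010.
Terminal disclaimer: OF-816908 expires on the earlier of 9 January 2010 and 3 July 2010.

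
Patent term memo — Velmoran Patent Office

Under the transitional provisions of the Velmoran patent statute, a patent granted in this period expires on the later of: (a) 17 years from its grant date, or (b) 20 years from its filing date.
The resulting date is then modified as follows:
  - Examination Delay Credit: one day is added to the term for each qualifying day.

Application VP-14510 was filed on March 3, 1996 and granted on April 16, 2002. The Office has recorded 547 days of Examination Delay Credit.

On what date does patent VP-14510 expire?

2020-10-14

(a) grant + 17 years → 16 April 2019.
(b) filing + 20 years → 3 March 2016.
Later of the two: 16 April 2019.
Examination Delay Credit: +547 days → 14 October 2020.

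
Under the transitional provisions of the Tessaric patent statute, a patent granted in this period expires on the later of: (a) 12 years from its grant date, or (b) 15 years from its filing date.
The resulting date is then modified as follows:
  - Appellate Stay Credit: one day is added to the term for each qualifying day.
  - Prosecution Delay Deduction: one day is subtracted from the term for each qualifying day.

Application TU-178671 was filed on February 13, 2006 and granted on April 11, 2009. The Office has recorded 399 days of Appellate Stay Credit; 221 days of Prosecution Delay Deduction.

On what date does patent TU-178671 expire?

2021-10-06

(a) grant + 12 years → 11 April 2021.
(b) filing + 15 years → 13 February 2021.
Later of the two: 11 April 2021.
Appellate Stay Credit: +399 days → 15 May 2022.
Prosecution Delay Deduction: −221 days → 6 October 2021.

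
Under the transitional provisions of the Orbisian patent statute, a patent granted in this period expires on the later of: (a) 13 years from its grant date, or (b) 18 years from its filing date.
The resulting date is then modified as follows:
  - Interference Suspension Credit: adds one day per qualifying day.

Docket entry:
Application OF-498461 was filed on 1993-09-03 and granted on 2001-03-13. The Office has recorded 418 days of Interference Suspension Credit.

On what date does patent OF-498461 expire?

2015-05-05

(a) grant + 13 years → 13 March 2014.
(b) filing + 18 years → 3 September 2011.
Later of the two: 13 March 2014.
Interference Suspension Credit: +418 days → 5 May 2015.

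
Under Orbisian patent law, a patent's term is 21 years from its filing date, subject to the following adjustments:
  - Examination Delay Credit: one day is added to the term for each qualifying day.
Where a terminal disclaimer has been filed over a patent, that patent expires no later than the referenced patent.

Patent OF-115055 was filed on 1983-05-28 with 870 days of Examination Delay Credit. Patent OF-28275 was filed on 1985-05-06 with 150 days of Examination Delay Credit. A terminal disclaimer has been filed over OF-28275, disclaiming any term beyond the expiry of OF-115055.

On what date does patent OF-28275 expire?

2006-10-03

Natural term of OF-28275:
  Base: filing + 21 years → 6 May 2006.
  Examination Delay Credit: +150 days → 3 October 2006.
Expiry of referenced patent OF-115055:
  Base: filing + 21 years → 28 May 2004.
  Examination Delay Credit: +870 days → 15 October 2006.
Terminal disclaimer: OF-28275 expires on the earlier of 3 October 2006 and 15 October 2006.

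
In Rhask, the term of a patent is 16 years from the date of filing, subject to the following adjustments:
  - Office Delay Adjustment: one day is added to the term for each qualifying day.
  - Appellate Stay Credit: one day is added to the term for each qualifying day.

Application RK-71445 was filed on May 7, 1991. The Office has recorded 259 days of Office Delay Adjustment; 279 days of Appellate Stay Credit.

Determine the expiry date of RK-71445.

October 26, 2008

Base term: filing date + 16 years → 7 May 2007.
Office Delay Adjustment: +259 days → 21 January 2008.
Appellate Stay Credit: +279 days → 26 October 2008.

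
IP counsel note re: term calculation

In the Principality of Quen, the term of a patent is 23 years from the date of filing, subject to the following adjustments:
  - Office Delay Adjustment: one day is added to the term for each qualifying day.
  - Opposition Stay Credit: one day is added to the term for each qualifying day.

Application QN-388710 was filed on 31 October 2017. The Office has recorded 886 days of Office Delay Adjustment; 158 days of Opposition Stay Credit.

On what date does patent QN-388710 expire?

Base term: filing date + 23 years → 31 October 2040.
Office Delay Adjustment: +886 days → 5 April 2043.
Opposition Stay Credit: +158 days → 10 September 2043.

September 10, 2043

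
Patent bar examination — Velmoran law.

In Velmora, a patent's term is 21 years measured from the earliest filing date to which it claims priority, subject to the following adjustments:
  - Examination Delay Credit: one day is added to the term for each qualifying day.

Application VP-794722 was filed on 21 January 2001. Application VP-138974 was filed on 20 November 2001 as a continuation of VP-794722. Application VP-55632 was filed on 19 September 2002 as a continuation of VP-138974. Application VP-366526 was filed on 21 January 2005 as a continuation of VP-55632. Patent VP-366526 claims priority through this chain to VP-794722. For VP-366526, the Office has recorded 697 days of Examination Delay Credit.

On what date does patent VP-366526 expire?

Earliest priority filing: 21 January 2001.
Base term: 21 January 2001 + 21 years → 21 January 2022.
Examination Delay Credit: +697 days → 19 December 2023.

2023-12-19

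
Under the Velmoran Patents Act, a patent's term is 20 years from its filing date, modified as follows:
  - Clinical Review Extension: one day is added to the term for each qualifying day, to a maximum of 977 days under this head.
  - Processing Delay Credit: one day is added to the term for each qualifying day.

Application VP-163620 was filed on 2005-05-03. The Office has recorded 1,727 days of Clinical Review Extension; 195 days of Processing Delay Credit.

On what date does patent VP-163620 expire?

Base term: filing date + 20 years → 3 May 2025.
Clinical Review Extension: 1727 days claimed exceeds the 977-day cap, so +977 days → 5 January 2028.
Processing Delay Credit: +195 days → 18 July 2028.

2028-07-18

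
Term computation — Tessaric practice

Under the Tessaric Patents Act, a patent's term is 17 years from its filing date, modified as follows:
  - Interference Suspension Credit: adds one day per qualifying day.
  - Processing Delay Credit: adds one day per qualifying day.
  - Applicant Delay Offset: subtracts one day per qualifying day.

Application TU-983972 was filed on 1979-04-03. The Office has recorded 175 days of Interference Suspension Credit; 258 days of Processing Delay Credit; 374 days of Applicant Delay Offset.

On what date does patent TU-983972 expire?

Base term: filing date + 17 years → 3 April 1996.
Interference Suspension Credit: +175 days → 25 September 1996.
Processing Delay Credit: +258 days → 10 June 1997.
Applicant Delay Offset: −374 days → 1 June 1996.

June 1, 1996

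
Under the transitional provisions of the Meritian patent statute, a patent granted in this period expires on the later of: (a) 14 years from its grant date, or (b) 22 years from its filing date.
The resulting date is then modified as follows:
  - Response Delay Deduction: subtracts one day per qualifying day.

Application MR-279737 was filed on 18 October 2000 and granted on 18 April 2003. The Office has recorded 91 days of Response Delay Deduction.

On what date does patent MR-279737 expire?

(a) grant + 14 years → 18 April 2017.
(b) filing + 22 years → 18 October 2022.
Later of the two: 18 October 2022.
Response Delay Deduction: −91 days → 19 July 2022.

2022-07-19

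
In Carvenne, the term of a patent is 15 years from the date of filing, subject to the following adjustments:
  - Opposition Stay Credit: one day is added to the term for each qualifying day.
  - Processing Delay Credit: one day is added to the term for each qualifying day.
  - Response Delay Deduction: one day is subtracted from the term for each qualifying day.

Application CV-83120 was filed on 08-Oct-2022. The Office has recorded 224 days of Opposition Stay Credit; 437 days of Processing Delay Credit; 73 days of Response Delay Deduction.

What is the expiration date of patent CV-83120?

Base term: filing date + 15 years → 8 October 2037.
Opposition Stay Credit: +224 days → 20 May 2038.
Processing Delay Credit: +437 days → 31 July 2039.
Response Delay Deduction: −73 days → 19 May 2039.

2039-05-19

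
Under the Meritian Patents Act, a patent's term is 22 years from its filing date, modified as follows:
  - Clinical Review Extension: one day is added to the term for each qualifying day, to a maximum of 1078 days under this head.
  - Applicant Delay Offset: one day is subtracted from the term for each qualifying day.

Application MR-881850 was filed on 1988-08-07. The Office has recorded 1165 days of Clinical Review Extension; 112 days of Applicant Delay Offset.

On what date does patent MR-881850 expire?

Base term: filing date + 22 years → 7 August 2010.
Clinical Review Extension: 1165 days claimed exceeds the 1078-day cap, so +1078 days → 20 July 2013.
Applicant Delay Offset: −112 days → 30 March 2013.

2013-03-30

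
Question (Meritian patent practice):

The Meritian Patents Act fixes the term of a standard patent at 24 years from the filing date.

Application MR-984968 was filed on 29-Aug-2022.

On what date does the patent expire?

2046-08-29

Filing date + 24 years → 29 August 2046.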